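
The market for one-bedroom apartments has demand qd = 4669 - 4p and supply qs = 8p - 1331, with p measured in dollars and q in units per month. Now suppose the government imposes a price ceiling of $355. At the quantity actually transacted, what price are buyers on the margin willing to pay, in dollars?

In a free market, 4669 - 4p = 8p - 1331 gives the equilibrium p* = 500, q* = 2669.
Because the ceiling (355) lies below the market-clearing price, it is binding.
At p = 355: qd = 4669 - 4·355 = 3249 and qs = 8·355 - 1331 = 1509.
Only 1509 units reach the market. On the demand curve, the marginal buyer's willingness to pay at q = 1509 is (4669 - 1509)/4 = 790.

790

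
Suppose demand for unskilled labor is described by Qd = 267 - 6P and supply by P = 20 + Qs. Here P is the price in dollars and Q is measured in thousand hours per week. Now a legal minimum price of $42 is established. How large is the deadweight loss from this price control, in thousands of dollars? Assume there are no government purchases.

21

Rearranging supply gives Qs = P - 20. Setting quantity demanded equal to quantity supplied, 267 - 6P = P - 20, gives P* = 41 and Q* = 21.
Because the floor (42) lies above the market-clearing price, it is binding.
At P = 42: Qd = 267 - 6·42 = 15 and Qs = 42 - 20 = 22.
Quantity traded falls to 15. At Q = 15 the demand price is (267 - 15)/6 = 42 and the supply price is 20 + 15 = 35.
Deadweight loss = ½ · (42 - 35) · (21 - 15) = ½ · 7 · 6 = 21.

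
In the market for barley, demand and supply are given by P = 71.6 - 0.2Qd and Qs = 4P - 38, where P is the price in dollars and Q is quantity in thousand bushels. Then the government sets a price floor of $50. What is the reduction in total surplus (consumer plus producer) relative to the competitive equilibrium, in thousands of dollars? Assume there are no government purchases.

202.5

Rearranging demand gives Qd = 358 - 5P. In a free market, 358 - 5P = 4P - 38 gives the equilibrium P* = 44, Q* = 138.
The floor of 50 is above the equilibrium price 44, so it binds.
At P = 50: Qd = 358 - 5·50 = 108 and Qs = 4·50 - 38 = 162.
Quantity traded falls to 108. At Q = 108 the demand price is (358 - 108)/5 = 50 and the supply price is (38 + 108)/4 = 36.5.
Deadweight loss = ½ · (50 - 36.5) · (138 - 108) = ½ · 13.5 · 30 = 202.5.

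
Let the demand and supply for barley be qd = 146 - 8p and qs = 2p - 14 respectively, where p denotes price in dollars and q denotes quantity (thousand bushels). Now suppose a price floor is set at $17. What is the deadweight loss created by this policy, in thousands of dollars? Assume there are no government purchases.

20

Setting quantity demanded equal to quantity supplied, 146 - 8p = 2p - 14, gives p* = 16 and q* = 18.
The floor of 17 is above the equilibrium price 16, so it binds.
At p = 17: qd = 146 - 8·17 = 10 and qs = 2·17 - 14 = 20.
Quantity traded falls to 10. At q = 10 the demand price is (146 - 10)/8 = 17 and the supply price is (14 + 10)/2 = 12.
Deadweight loss = ½ · (17 - 12) · (18 - 10) = ½ · 5 · 8 = 20.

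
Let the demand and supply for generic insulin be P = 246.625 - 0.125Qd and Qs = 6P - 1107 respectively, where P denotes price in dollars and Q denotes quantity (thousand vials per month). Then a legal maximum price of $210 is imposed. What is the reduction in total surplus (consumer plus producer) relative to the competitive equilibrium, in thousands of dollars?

Rearranging demand gives Qd = 1973 - 8P. Setting quantity demanded equal to quantity supplied, 1973 - 8P = 6P - 1107, gives P* = 220 and Q* = 213.
The ceiling of 210 is below the equilibrium price 220, so it binds.
At P = 210: Qd = 1973 - 8·210 = 293 and Qs = 6·210 - 1107 = 153.
Quantity traded falls to 153. At Q = 153 the demand price is (1973 - 153)/8 = 227.5 and the supply price is (1107 + 153)/6 = 210.
Deadweight loss = ½ · (227.5 - 210) · (213 - 153) = ½ · 17.5 · 60 = 525.

525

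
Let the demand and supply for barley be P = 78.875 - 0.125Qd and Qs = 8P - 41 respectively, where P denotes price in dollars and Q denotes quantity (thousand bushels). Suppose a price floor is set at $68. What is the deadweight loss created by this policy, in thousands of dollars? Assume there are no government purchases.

Rearranging demand gives Qd = 631 - 8P. In a free market, 631 - 8P = 8P - 41 gives the equilibrium P* = 42, Q* = 295.
Since 68 > 42, the floor is binding.
At P = 68: Qd = 631 - 8·68 = 87 and Qs = 8·68 - 41 = 503.
Quantity traded falls to 87. At Q = 87 the demand price is (631 - 87)/8 = 68 and the supply price is (41 + 87)/8 = 16.
Deadweight loss = ½ · (68 - 16) · (295 - 87) = ½ · 52 · 208 = 5408.

5408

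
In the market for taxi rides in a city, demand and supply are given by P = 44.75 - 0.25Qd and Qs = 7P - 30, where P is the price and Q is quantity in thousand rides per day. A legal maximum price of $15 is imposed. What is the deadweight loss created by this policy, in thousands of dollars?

154

Rearranging demand gives Qd = 179 - 4P. Without the control the market clears where 179 - 4P = 7P - 30, i.e. P* = 19 and Q* = 103.
Since 15 < 19, the ceiling is binding.
At P = 15: Qd = 179 - 4·15 = 119 and Qs = 7·15 - 30 = 75.
Quantity traded falls to 75. At Q = 75 the demand price is (179 - 75)/4 = 26 and the supply price is (30 + 75)/7 = 15.
Deadweight loss = ½ · (26 - 15) · (103 - 75) = ½ · 11 · 28 = 154.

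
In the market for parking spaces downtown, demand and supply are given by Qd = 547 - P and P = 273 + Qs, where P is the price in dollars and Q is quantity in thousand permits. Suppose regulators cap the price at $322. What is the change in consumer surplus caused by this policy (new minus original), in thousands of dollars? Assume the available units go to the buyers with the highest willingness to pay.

Rearranging supply gives Qs = P - 273. Equilibrium: 547 - P = P - 273, so 820 = 2P and P* = 410, Q* = 137.
Because the ceiling (322) lies below the market-clearing price, it is binding.
At P = 322: Qd = 547 - 322 = 225 and Qs = 322 - 273 = 49.
Consumer surplus without the control is ½ · (547 - 410) · 137 = 9384.5.
With the ceiling, 49 units are sold at 322 (assume they go to the highest-value buyers). The demand price at Q = 49 is 498, so CS = ½ · [(547 - 322) + (498 - 322)] · 49 = 9824.5.
Change in consumer surplus = 9824.5 - 9384.5 = 440.

440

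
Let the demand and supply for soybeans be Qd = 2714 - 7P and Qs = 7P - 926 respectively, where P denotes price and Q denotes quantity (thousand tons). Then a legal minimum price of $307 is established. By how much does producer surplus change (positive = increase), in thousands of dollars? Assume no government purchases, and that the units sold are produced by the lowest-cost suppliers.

18823.5

Setting quantity demanded equal to quantity supplied, 2714 - 7P = 7P - 926, gives P* = 260 and Q* = 894.
Since 307 > 260, the floor is binding.
At P = 307: Qd = 2714 - 7·307 = 565 and Qs = 7·307 - 926 = 1223.
Producer surplus without the control is ½ · (260 - 926/7) · 894 = 399618/7.
With the floor, 565 units are sold at 307. The supply price at Q = 565 is 213, so PS = ½ · [(307 - 926/7) + (307 - 213)] · 565 = 1062765/14.
Change in producer surplus = 1062765/14 - 399618/7 = 18823.5.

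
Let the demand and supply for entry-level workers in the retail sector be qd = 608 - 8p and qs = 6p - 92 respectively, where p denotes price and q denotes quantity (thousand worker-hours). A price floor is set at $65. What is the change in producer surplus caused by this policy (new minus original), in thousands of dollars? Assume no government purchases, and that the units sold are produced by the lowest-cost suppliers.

120

Without the control the market clears where 608 - 8p = 6p - 92, i.e. p* = 50 and q* = 208.
Because the floor (65) lies above the market-clearing price, it is binding.
At p = 65: qd = 608 - 8·65 = 88 and qs = 6·65 - 92 = 298.
Producer surplus without the control is ½ · (50 - 46/3) · 208 = 10816/3.
With the floor, 88 units are sold at 65. The supply price at q = 88 is 30, so PS = ½ · [(65 - 46/3) + (65 - 30)] · 88 = 11176/3.
Change in producer surplus = 11176/3 - 10816/3 = 120.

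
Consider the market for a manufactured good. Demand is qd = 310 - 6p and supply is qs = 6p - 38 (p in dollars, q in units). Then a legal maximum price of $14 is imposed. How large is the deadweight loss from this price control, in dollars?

1350

Equilibrium: 310 - 6p = 6p - 38, so 348 = 12p and p* = 29, q* = 136.
The ceiling of 14 is below the equilibrium price 29, so it binds.
At p = 14: qd = 310 - 6·14 = 226 and qs = 6·14 - 38 = 46.
Quantity traded falls to 46. At q = 46 the demand price is (310 - 46)/6 = 44 and the supply price is (38 + 46)/6 = 14.
Deadweight loss = ½ · (44 - 14) · (136 - 46) = ½ · 30 · 90 = 1350.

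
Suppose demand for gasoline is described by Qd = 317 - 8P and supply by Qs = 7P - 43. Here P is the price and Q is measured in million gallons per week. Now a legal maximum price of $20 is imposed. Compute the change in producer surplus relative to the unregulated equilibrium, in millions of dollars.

-444

Without the control the market clears where 317 - 8P = 7P - 43, i.e. P* = 24 and Q* = 125.
Since 20 < 24, the ceiling is binding.
At P = 20: Qd = 317 - 8·20 = 157 and Qs = 7·20 - 43 = 97.
Producer surplus without the control is ½ · (24 - 43/7) · 125 = 15625/14.
With the ceiling, producers sell 97 units at 20, so PS = ½ · (20 - 43/7) · 97 = 9409/14.
Change in producer surplus = 9409/14 - 15625/14 = -444.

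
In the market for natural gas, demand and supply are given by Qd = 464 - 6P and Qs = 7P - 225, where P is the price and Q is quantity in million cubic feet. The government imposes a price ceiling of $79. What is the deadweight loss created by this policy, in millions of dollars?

0

Equilibrium: 464 - 6P = 7P - 225, so 689 = 13P and P* = 53, Q* = 146.
The ceiling of 79 is above the equilibrium price 53, so it is not binding; the market clears at P* = 53, Q* = 146.
Since the control does not bind, no trades are prevented and deadweight loss is zero.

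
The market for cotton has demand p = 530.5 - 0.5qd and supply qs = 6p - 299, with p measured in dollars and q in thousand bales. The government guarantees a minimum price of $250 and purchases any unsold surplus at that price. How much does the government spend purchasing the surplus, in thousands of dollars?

160000

Rearranging demand gives qd = 1061 - 2p. Setting quantity demanded equal to quantity supplied, 1061 - 2p = 6p - 299, gives p* = 170 and q* = 721.
Since 250 > 170, the floor is binding.
At p = 250: qd = 1061 - 2·250 = 561 and qs = 6·250 - 299 = 1201.
Surplus = qs - qd = 640.
Government expenditure = surplus × support price = 640 × 250 = 160000.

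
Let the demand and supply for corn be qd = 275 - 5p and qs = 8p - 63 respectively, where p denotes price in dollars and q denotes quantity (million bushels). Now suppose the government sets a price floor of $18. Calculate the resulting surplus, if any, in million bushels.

0

Equilibrium: 275 - 5p = 8p - 63, so 338 = 13p and p* = 26, q* = 145.
Since 18 is below p* = 26, the floor does not bind and the free-market outcome prevails.
Since the control does not bind, there is no surplus.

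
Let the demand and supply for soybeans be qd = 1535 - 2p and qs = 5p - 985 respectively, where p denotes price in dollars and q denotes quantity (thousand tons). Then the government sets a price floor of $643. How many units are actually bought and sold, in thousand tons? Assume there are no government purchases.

In a free market, 1535 - 2p = 5p - 985 gives the equilibrium p* = 360, q* = 815.
The floor of 643 is above the equilibrium price 360, so it binds.
At p = 643: qd = 1535 - 2·643 = 249 and qs = 5·643 - 985 = 2230.
The quantity actually transacted is the short side, demand: 249.

249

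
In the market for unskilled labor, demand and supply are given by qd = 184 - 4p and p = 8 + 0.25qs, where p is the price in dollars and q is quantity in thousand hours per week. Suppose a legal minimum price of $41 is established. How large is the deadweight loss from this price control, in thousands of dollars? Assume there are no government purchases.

784

Rearranging supply gives qs = 4p - 32. Without the control the market clears where 184 - 4p = 4p - 32, i.e. p* = 27 and q* = 76.
The floor of 41 is above the equilibrium price 27, so it binds.
At p = 41: qd = 184 - 4·41 = 20 and qs = 4·41 - 32 = 132.
Quantity traded falls to 20. At q = 20 the demand price is (184 - 20)/4 = 41 and the supply price is (32 + 20)/4 = 13.
Deadweight loss = ½ · (41 - 13) · (76 - 20) = ½ · 28 · 56 = 784.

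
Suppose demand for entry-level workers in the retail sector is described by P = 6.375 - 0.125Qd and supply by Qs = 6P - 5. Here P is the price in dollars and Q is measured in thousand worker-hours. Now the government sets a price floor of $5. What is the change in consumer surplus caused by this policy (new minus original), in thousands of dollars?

-15

Rearranging demand gives Qd = 51 - 8P. Without the control the market clears where 51 - 8P = 6P - 5, i.e. P* = 4 and Q* = 19.
Since 5 > 4, the floor is binding.
At P = 5: Qd = 51 - 8·5 = 11 and Qs = 6·5 - 5 = 25.
Consumer surplus without the control is ½ · (6.375 - 4) · 19 = 22.5625.
With the floor, consumers buy 11 units at 5, so CS = ½ · (6.375 - 5) · 11 = 7.5625.
Change in consumer surplus = 7.5625 - 22.5625 = -15.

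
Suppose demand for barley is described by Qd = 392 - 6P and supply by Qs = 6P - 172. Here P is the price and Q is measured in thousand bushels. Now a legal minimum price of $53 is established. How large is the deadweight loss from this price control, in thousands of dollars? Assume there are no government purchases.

Without the control the market clears where 392 - 6P = 6P - 172, i.e. P* = 47 and Q* = 110.
The floor of 53 is above the equilibrium price 47, so it binds.
At P = 53: Qd = 392 - 6·53 = 74 and Qs = 6·53 - 172 = 146.
Quantity traded falls to 74. At Q = 74 the demand price is (392 - 74)/6 = 53 and the supply price is (172 + 74)/6 = 41.
Deadweight loss = ½ · (53 - 41) · (110 - 74) = ½ · 12 · 36 = 216.

216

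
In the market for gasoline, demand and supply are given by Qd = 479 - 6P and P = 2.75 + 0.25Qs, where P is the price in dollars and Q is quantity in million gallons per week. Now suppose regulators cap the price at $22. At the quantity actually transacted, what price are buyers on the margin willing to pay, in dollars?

Rearranging supply gives Qs = 4P - 11. Setting quantity demanded equal to quantity supplied, 479 - 6P = 4P - 11, gives P* = 49 and Q* = 185.
The ceiling of 22 is below the equilibrium price 49, so it binds.
At P = 22: Qd = 479 - 6·22 = 347 and Qs = 4·22 - 11 = 77.
Only 77 units reach the market. On the demand curve, the marginal buyer's willingness to pay at Q = 77 is (479 - 77)/6 = 67.

67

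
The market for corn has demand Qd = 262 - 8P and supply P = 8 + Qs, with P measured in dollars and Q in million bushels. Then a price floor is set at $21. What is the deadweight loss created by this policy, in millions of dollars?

Rearranging supply gives Qs = P - 8. Setting quantity demanded equal to quantity supplied, 262 - 8P = P - 8, gives P* = 30 and Q* = 22.
Since 21 is below P* = 30, the floor does not bind and the free-market outcome prevails.
Since the control does not bind, no trades are prevented and deadweight loss is zero.

0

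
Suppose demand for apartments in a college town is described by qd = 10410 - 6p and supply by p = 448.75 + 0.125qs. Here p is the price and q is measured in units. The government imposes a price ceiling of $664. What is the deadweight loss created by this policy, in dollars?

Rearranging supply gives qs = 8p - 3590. Setting quantity demanded equal to quantity supplied, 10410 - 6p = 8p - 3590, gives p* = 1000 and q* = 4410.
Because the ceiling (664) lies below the market-clearing price, it is binding.
At p = 664: qd = 10410 - 6·664 = 6426 and qs = 8·664 - 3590 = 1722.
Quantity traded falls to 1722. At q = 1722 the demand price is (10410 - 1722)/6 = 1448 and the supply price is (3590 + 1722)/8 = 664.
Deadweight loss = ½ · (1448 - 664) · (4410 - 1722) = ½ · 784 · 2688 = 1053696.

1053696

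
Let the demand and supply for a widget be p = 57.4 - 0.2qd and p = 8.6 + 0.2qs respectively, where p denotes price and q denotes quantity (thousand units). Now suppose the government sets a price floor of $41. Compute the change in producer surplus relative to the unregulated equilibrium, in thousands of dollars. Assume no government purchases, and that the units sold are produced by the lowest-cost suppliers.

496

Rearranging demand gives qd = 287 - 5p; rearranging supply gives qs = 5p - 43. Equilibrium: 287 - 5p = 5p - 43, so 330 = 10p and p* = 33, q* = 122.
The floor of 41 is above the equilibrium price 33, so it binds.
At p = 41: qd = 287 - 5·41 = 82 and qs = 5·41 - 43 = 162.
Producer surplus without the control is ½ · (33 - 8.6) · 122 = 1488.4.
With the floor, 82 units are sold at 41. The supply price at q = 82 is 25, so PS = ½ · [(41 - 8.6) + (41 - 25)] · 82 = 1984.4.
Change in producer surplus = 1984.4 - 1488.4 = 496.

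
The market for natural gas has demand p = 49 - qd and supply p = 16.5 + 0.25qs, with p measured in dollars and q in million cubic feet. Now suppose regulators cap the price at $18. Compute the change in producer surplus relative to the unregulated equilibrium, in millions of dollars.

-80

Rearranging demand gives qd = 49 - p; rearranging supply gives qs = 4p - 66. Setting quantity demanded equal to quantity supplied, 49 - p = 4p - 66, gives p* = 23 and q* = 26.
Because the ceiling (18) lies below the market-clearing price, it is binding.
At p = 18: qd = 49 - 18 = 31 and qs = 4·18 - 66 = 6.
Producer surplus without the control is ½ · (23 - 16.5) · 26 = 84.5.
With the ceiling, producers sell 6 units at 18, so PS = ½ · (18 - 16.5) · 6 = 4.5.
Change in producer surplus = 4.5 - 84.5 = -80.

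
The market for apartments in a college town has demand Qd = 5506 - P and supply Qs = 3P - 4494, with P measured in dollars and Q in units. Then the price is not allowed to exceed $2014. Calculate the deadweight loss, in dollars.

Setting quantity demanded equal to quantity supplied, 5506 - P = 3P - 4494, gives P* = 2500 and Q* = 3006.
Because the ceiling (2014) lies below the market-clearing price, it is binding.
At P = 2014: Qd = 5506 - 2014 = 3492 and Qs = 3·2014 - 4494 = 1548.
Quantity traded falls to 1548. At Q = 1548 the demand price is 5506 - 1548 = 3958 and the supply price is (4494 + 1548)/3 = 2014.
Deadweight loss = ½ · (3958 - 2014) · (3006 - 1548) = ½ · 1944 · 1458 = 1417176.

1417176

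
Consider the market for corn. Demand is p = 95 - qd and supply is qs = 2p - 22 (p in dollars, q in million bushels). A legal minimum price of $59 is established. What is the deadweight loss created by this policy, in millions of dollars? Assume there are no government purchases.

Rearranging demand gives qd = 95 - p. Without the control the market clears where 95 - p = 2p - 22, i.e. p* = 39 and q* = 56.
The floor of 59 is above the equilibrium price 39, so it binds.
At p = 59: qd = 95 - 59 = 36 and qs = 2·59 - 22 = 96.
Quantity traded falls to 36. At q = 36 the demand price is 95 - 36 = 59 and the supply price is (22 + 36)/2 = 29.
Deadweight loss = ½ · (59 - 29) · (56 - 36) = ½ · 30 · 20 = 300.

300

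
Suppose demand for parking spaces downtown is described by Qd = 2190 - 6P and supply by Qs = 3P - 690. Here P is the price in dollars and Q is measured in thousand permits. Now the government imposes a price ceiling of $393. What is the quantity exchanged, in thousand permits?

270

Without the control the market clears where 2190 - 6P = 3P - 690, i.e. P* = 320 and Q* = 270.
The ceiling of 393 is above the equilibrium price 320, so it is not binding; the market clears at P* = 320, Q* = 270.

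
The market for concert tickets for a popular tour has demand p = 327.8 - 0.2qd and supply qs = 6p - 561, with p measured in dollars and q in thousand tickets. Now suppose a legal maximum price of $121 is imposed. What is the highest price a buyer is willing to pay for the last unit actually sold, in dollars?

Rearranging demand gives qd = 1639 - 5p. Setting quantity demanded equal to quantity supplied, 1639 - 5p = 6p - 561, gives p* = 200 and q* = 639.
Because the ceiling (121) lies below the market-clearing price, it is binding.
At p = 121: qd = 1639 - 5·121 = 1034 and qs = 6·121 - 561 = 165.
Only 165 units reach the market. On the demand curve, the marginal buyer's willingness to pay at q = 165 is (1639 - 165)/5 = 294.8.

294.8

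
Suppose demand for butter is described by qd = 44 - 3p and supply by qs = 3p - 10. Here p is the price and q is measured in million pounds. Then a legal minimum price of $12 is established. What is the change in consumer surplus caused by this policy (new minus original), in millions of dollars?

Setting quantity demanded equal to quantity supplied, 44 - 3p = 3p - 10, gives p* = 9 and q* = 17.
The floor of 12 is above the equilibrium price 9, so it binds.
At p = 12: qd = 44 - 3·12 = 8 and qs = 3·12 - 10 = 26.
Consumer surplus without the control is ½ · (44/3 - 9) · 17 = 289/6.
With the floor, consumers buy 8 units at 12, so CS = ½ · (44/3 - 12) · 8 = 32/3.
Change in consumer surplus = 32/3 - 289/6 = -37.5.

-37.5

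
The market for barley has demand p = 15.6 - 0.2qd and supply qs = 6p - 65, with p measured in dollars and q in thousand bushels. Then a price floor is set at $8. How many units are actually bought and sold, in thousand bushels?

Rearranging demand gives qd = 78 - 5p. Without the control the market clears where 78 - 5p = 6p - 65, i.e. p* = 13 and q* = 13.
The floor of 8 is below the equilibrium price 13, so it is not binding; the market clears at p* = 13, q* = 13.

13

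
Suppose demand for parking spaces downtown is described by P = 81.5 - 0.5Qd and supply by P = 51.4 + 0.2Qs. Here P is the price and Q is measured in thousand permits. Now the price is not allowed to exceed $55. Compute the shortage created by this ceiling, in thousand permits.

35

Rearranging demand gives Qd = 163 - 2P; rearranging supply gives Qs = 5P - 257. Equilibrium: 163 - 2P = 5P - 257, so 420 = 7P and P* = 60, Q* = 43.
The ceiling of 55 is below the equilibrium price 60, so it binds.
At P = 55: Qd = 163 - 2·55 = 53 and Qs = 5·55 - 257 = 18.
Shortage = Qd - Qs = 53 - 18 = 35.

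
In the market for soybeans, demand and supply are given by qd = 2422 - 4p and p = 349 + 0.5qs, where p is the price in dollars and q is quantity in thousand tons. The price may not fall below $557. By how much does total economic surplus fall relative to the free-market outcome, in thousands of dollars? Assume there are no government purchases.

8214

Rearranging supply gives qs = 2p - 698. In a free market, 2422 - 4p = 2p - 698 gives the equilibrium p* = 520, q* = 342.
Since 557 > 520, the floor is binding.
At p = 557: qd = 2422 - 4·557 = 194 and qs = 2·557 - 698 = 416.
Quantity traded falls to 194. At q = 194 the demand price is (2422 - 194)/4 = 557 and the supply price is (698 + 194)/2 = 446.
Deadweight loss = ½ · (557 - 446) · (342 - 194) = ½ · 111 · 148 = 8214.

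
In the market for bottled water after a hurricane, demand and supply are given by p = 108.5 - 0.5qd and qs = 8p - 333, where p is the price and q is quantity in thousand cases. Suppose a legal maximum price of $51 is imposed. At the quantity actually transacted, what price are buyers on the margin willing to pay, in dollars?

71

Rearranging demand gives qd = 217 - 2p. In a free market, 217 - 2p = 8p - 333 gives the equilibrium p* = 55, q* = 107.
The ceiling of 51 is below the equilibrium price 55, so it binds.
At p = 51: qd = 217 - 2·51 = 115 and qs = 8·51 - 333 = 75.
Only 75 units reach the market. On the demand curve, the marginal buyer's willingness to pay at q = 75 is (217 - 75)/2 = 71.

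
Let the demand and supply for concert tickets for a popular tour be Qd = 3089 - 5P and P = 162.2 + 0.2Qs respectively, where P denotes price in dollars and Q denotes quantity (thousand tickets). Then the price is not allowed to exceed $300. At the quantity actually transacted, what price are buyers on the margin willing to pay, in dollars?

480

Rearranging supply gives Qs = 5P - 811. In a free market, 3089 - 5P = 5P - 811 gives the equilibrium P* = 390, Q* = 1139.
Because the ceiling (300) lies below the market-clearing price, it is binding.
At P = 300: Qd = 3089 - 5·300 = 1589 and Qs = 5·300 - 811 = 689.
Only 689 units reach the market. On the demand curve, the marginal buyer's willingness to pay at Q = 689 is (3089 - 689)/5 = 480.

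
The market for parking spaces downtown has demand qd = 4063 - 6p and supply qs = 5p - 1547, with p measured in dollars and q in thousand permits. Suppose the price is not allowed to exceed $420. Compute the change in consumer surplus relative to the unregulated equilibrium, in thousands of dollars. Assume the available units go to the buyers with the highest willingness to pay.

Setting quantity demanded equal to quantity supplied, 4063 - 6p = 5p - 1547, gives p* = 510 and q* = 1003.
Since 420 < 510, the ceiling is binding.
At p = 420: qd = 4063 - 6·420 = 1543 and qs = 5·420 - 1547 = 553.
Consumer surplus without the control is ½ · (4063/6 - 510) · 1003 = 1006009/12.
With the ceiling, 553 units are sold at 420 (assume they go to the highest-value buyers). The demand price at q = 553 is 585, so CS = ½ · [(4063/6 - 420) + (585 - 420)] · 553 = 1400749/12.
Change in consumer surplus = 1400749/12 - 1006009/12 = 32895.

32895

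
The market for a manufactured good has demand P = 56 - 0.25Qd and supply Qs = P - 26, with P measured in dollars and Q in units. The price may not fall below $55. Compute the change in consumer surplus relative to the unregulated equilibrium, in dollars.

-70

Rearranging demand gives Qd = 224 - 4P. In a free market, 224 - 4P = P - 26 gives the equilibrium P* = 50, Q* = 24.
The floor of 55 is above the equilibrium price 50, so it binds.
At P = 55: Qd = 224 - 4·55 = 4 and Qs = 55 - 26 = 29.
Consumer surplus without the control is ½ · (56 - 50) · 24 = 72.
With the floor, consumers buy 4 units at 55, so CS = ½ · (56 - 55) · 4 = 2.
Change in consumer surplus = 2 - 72 = -70.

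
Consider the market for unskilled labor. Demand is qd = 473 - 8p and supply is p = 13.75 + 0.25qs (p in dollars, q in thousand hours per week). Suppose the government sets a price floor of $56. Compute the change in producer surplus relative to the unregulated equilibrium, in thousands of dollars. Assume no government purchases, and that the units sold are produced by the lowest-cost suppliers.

Rearranging supply gives qs = 4p - 55. In a free market, 473 - 8p = 4p - 55 gives the equilibrium p* = 44, q* = 121.
Since 56 > 44, the floor is binding.
At p = 56: qd = 473 - 8·56 = 25 and qs = 4·56 - 55 = 169.
Producer surplus without the control is ½ · (44 - 13.75) · 121 = 1830.125.
With the floor, 25 units are sold at 56. The supply price at q = 25 is 20, so PS = ½ · [(56 - 13.75) + (56 - 20)] · 25 = 978.125.
Change in producer surplus = 978.125 - 1830.125 = -852.

-852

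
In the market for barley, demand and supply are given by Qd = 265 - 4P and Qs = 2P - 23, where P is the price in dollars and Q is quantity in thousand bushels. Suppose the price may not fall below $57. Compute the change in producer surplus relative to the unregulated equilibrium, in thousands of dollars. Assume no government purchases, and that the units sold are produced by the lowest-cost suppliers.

9

Without the control the market clears where 265 - 4P = 2P - 23, i.e. P* = 48 and Q* = 73.
The floor of 57 is above the equilibrium price 48, so it binds.
At P = 57: Qd = 265 - 4·57 = 37 and Qs = 2·57 - 23 = 91.
Producer surplus without the control is ½ · (48 - 11.5) · 73 = 1332.25.
With the floor, 37 units are sold at 57. The supply price at Q = 37 is 30, so PS = ½ · [(57 - 11.5) + (57 - 30)] · 37 = 1341.25.
Change in producer surplus = 1341.25 - 1332.25 = 9.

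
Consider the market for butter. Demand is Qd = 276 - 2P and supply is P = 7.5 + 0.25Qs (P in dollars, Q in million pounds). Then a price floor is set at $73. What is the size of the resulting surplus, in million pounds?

Rearranging supply gives Qs = 4P - 30. Without the control the market clears where 276 - 2P = 4P - 30, i.e. P* = 51 and Q* = 174.
The floor of 73 is above the equilibrium price 51, so it binds.
At P = 73: Qd = 276 - 2·73 = 130 and Qs = 4·73 - 30 = 262.
Surplus = Qs - Qd = 262 - 130 = 132.

132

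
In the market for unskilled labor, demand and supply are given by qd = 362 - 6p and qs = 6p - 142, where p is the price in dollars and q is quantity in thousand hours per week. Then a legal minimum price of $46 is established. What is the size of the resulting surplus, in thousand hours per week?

48

In a free market, 362 - 6p = 6p - 142 gives the equilibrium p* = 42, q* = 110.
Because the floor (46) lies above the market-clearing price, it is binding.
At p = 46: qd = 362 - 6·46 = 86 and qs = 6·46 - 142 = 134.
Surplus = qs - qd = 134 - 86 = 48.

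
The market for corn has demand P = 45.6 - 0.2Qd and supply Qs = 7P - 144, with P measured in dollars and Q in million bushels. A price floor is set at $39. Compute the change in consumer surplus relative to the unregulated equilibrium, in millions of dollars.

Rearranging demand gives Qd = 228 - 5P. Equilibrium: 228 - 5P = 7P - 144, so 372 = 12P and P* = 31, Q* = 73.
The floor of 39 is above the equilibrium price 31, so it binds.
At P = 39: Qd = 228 - 5·39 = 33 and Qs = 7·39 - 144 = 129.
Consumer surplus without the control is ½ · (45.6 - 31) · 73 = 532.9.
With the floor, consumers buy 33 units at 39, so CS = ½ · (45.6 - 39) · 33 = 108.9.
Change in consumer surplus = 108.9 - 532.9 = -424.

-424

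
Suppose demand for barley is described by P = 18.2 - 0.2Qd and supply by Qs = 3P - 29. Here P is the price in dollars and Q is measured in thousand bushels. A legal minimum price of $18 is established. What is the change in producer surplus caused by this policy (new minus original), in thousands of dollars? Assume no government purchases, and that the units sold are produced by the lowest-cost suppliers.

-34.5

Rearranging demand gives Qd = 91 - 5P. Equilibrium: 91 - 5P = 3P - 29, so 120 = 8P and P* = 15, Q* = 16.
Because the floor (18) lies above the market-clearing price, it is binding.
At P = 18: Qd = 91 - 5·18 = 1 and Qs = 3·18 - 29 = 25.
Producer surplus without the control is ½ · (15 - 29/3) · 16 = 128/3.
With the floor, 1 units are sold at 18. The supply price at Q = 1 is 10, so PS = ½ · [(18 - 29/3) + (18 - 10)] · 1 = 49/6.
Change in producer surplus = 49/6 - 128/3 = -34.5.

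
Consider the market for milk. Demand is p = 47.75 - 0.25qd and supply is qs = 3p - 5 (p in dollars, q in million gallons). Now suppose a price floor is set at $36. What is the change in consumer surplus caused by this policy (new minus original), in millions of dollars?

Rearranging demand gives qd = 191 - 4p. Equilibrium: 191 - 4p = 3p - 5, so 196 = 7p and p* = 28, q* = 79.
Since 36 > 28, the floor is binding.
At p = 36: qd = 191 - 4·36 = 47 and qs = 3·36 - 5 = 103.
Consumer surplus without the control is ½ · (47.75 - 28) · 79 = 780.125.
With the floor, consumers buy 47 units at 36, so CS = ½ · (47.75 - 36) · 47 = 276.125.
Change in consumer surplus = 276.125 - 780.125 = -504.

-504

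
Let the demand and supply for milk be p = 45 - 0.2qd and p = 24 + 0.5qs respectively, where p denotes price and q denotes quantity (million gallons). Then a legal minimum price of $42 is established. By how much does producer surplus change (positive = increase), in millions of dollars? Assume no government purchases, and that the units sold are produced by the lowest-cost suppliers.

-11.25

Rearranging demand gives qd = 225 - 5p; rearranging supply gives qs = 2p - 48. Without the control the market clears where 225 - 5p = 2p - 48, i.e. p* = 39 and q* = 30.
The floor of 42 is above the equilibrium price 39, so it binds.
At p = 42: qd = 225 - 5·42 = 15 and qs = 2·42 - 48 = 36.
Producer surplus without the control is ½ · (39 - 24) · 30 = 225.
With the floor, 15 units are sold at 42. The supply price at q = 15 is 31.5, so PS = ½ · [(42 - 24) + (42 - 31.5)] · 15 = 213.75.
Change in producer surplus = 213.75 - 225 = -11.25.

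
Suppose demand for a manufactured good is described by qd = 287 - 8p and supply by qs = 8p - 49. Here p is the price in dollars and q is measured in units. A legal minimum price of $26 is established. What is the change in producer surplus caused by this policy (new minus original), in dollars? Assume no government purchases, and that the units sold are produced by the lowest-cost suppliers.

295

Equilibrium: 287 - 8p = 8p - 49, so 336 = 16p and p* = 21, q* = 119.
The floor of 26 is above the equilibrium price 21, so it binds.
At p = 26: qd = 287 - 8·26 = 79 and qs = 8·26 - 49 = 159.
Producer surplus without the control is ½ · (21 - 6.125) · 119 = 885.0625.
With the floor, 79 units are sold at 26. The supply price at q = 79 is 16, so PS = ½ · [(26 - 6.125) + (26 - 16)] · 79 = 1180.0625.
Change in producer surplus = 1180.0625 - 885.0625 = 295.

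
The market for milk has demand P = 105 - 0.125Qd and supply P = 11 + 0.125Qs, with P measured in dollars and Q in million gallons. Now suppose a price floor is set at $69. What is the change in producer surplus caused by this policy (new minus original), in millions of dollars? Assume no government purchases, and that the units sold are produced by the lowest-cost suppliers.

Rearranging demand gives Qd = 840 - 8P; rearranging supply gives Qs = 8P - 88. Without the control the market clears where 840 - 8P = 8P - 88, i.e. P* = 58 and Q* = 376.
Since 69 > 58, the floor is binding.
At P = 69: Qd = 840 - 8·69 = 288 and Qs = 8·69 - 88 = 464.
Producer surplus without the control is ½ · (58 - 11) · 376 = 8836.
With the floor, 288 units are sold at 69. The supply price at Q = 288 is 47, so PS = ½ · [(69 - 11) + (69 - 47)] · 288 = 11520.
Change in producer surplus = 11520 - 8836 = 2684.

2684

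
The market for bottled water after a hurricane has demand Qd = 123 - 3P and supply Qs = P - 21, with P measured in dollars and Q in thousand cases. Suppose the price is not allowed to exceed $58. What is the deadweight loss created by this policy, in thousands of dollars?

In a free market, 123 - 3P = P - 21 gives the equilibrium P* = 36, Q* = 15.
The ceiling of 58 is above the equilibrium price 36, so it is not binding; the market clears at P* = 36, Q* = 15.
Since the control does not bind, no trades are prevented and deadweight loss is zero.

0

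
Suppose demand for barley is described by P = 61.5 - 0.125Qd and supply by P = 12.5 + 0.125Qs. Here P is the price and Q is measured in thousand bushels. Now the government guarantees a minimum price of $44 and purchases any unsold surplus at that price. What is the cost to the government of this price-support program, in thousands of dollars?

4928

Rearranging demand gives Qd = 492 - 8P; rearranging supply gives Qs = 8P - 100. In a free market, 492 - 8P = 8P - 100 gives the equilibrium P* = 37, Q* = 196.
Because the floor (44) lies above the market-clearing price, it is binding.
At P = 44: Qd = 492 - 8·44 = 140 and Qs = 8·44 - 100 = 252.
Surplus = Qs - Qd = 112.
Government expenditure = surplus × support price = 112 × 44 = 4928.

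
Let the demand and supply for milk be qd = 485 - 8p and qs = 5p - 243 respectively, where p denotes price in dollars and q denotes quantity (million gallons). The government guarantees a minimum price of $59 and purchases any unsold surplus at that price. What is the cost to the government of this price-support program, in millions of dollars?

2301

Without the control the market clears where 485 - 8p = 5p - 243, i.e. p* = 56 and q* = 37.
Since 59 > 56, the floor is binding.
At p = 59: qd = 485 - 8·59 = 13 and qs = 5·59 - 243 = 52.
Surplus = qs - qd = 39.
Government expenditure = surplus × support price = 39 × 59 = 2301.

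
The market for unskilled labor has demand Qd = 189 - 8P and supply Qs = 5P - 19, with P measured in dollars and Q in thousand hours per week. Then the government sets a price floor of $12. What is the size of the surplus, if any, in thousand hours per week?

Without the control the market clears where 189 - 8P = 5P - 19, i.e. P* = 16 and Q* = 61.
Since 12 is below P* = 16, the floor does not bind and the free-market outcome prevails.
Since the control does not bind, there is no surplus.

0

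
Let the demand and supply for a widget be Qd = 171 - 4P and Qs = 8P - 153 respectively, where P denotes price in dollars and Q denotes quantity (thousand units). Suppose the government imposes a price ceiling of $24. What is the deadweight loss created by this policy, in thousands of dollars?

Without the control the market clears where 171 - 4P = 8P - 153, i.e. P* = 27 and Q* = 63.
Because the ceiling (24) lies below the market-clearing price, it is binding.
At P = 24: Qd = 171 - 4·24 = 75 and Qs = 8·24 - 153 = 39.
Quantity traded falls to 39. At Q = 39 the demand price is (171 - 39)/4 = 33 and the supply price is (153 + 39)/8 = 24.
Deadweight loss = ½ · (33 - 24) · (63 - 39) = ½ · 9 · 24 = 108.

108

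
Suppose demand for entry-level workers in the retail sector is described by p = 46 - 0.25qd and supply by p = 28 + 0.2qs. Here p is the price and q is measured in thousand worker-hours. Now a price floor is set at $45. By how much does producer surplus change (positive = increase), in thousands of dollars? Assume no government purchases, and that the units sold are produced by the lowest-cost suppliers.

Rearranging demand gives qd = 184 - 4p; rearranging supply gives qs = 5p - 140. Equilibrium: 184 - 4p = 5p - 140, so 324 = 9p and p* = 36, q* = 40.
Because the floor (45) lies above the market-clearing price, it is binding.
At p = 45: qd = 184 - 4·45 = 4 and qs = 5·45 - 140 = 85.
Producer surplus without the control is ½ · (36 - 28) · 40 = 160.
With the floor, 4 units are sold at 45. The supply price at q = 4 is 28.8, so PS = ½ · [(45 - 28) + (45 - 28.8)] · 4 = 66.4.
Change in producer surplus = 66.4 - 160 = -93.6.

-93.6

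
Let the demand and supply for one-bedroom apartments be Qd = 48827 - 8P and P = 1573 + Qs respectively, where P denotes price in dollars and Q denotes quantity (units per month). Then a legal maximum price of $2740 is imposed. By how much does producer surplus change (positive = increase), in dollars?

-7427420

Rearranging supply gives Qs = P - 1573. Equilibrium: 48827 - 8P = P - 1573, so 50400 = 9P and P* = 5600, Q* = 4027.
Since 2740 < 5600, the ceiling is binding.
At P = 2740: Qd = 48827 - 8·2740 = 26907 and Qs = 2740 - 1573 = 1167.
Producer surplus without the control is ½ · (5600 - 1573) · 4027 = 8108364.5.
With the ceiling, producers sell 1167 units at 2740, so PS = ½ · (2740 - 1573) · 1167 = 680944.5.
Change in producer surplus = 680944.5 - 8108364.5 = -7427420.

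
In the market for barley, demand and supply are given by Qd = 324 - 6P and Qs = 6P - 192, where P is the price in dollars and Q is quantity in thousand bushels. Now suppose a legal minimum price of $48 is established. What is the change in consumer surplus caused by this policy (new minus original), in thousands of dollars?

-255

Setting quantity demanded equal to quantity supplied, 324 - 6P = 6P - 192, gives P* = 43 and Q* = 66.
The floor of 48 is above the equilibrium price 43, so it binds.
At P = 48: Qd = 324 - 6·48 = 36 and Qs = 6·48 - 192 = 96.
Consumer surplus without the control is ½ · (54 - 43) · 66 = 363.
With the floor, consumers buy 36 units at 48, so CS = ½ · (54 - 48) · 36 = 108.
Change in consumer surplus = 108 - 363 = -255.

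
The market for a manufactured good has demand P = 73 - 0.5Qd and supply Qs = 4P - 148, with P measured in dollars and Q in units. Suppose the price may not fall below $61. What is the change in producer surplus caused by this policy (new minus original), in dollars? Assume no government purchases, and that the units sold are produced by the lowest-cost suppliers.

Rearranging demand gives Qd = 146 - 2P. Without the control the market clears where 146 - 2P = 4P - 148, i.e. P* = 49 and Q* = 48.
The floor of 61 is above the equilibrium price 49, so it binds.
At P = 61: Qd = 146 - 2·61 = 24 and Qs = 4·61 - 148 = 96.
Producer surplus without the control is ½ · (49 - 37) · 48 = 288.
With the floor, 24 units are sold at 61. The supply price at Q = 24 is 43, so PS = ½ · [(61 - 37) + (61 - 43)] · 24 = 504.
Change in producer surplus = 504 - 288 = 216.

216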